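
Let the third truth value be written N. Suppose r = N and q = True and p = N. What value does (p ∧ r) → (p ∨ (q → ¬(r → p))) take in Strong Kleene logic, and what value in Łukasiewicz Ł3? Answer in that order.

In Strong Kleene logic: p ∧ r = N ∧ N = N
r → p = N → N = N  [¬N ∨ N]
¬(r → p) = ¬N = N
q → ¬(r → p) = True → N = N
p ∨ (q → ¬(r → p)) = N ∨ N = N
(p ∧ r) → (p ∨ (q → ¬(r → p))) = N → N = N
In Łukasiewicz Ł3: p ∧ r = N ∧ N = N
r → p = N → N = True  [min(1, 1−½+½)]
¬(r → p) = ¬True = False
q → ¬(r → p) = True → False = False
p ∨ (q → ¬(r → p)) = N ∨ False = N
(p ∧ r) → (p ∨ (q → ¬(r → p))) = N → N = True
They differ because Strong Kleene logic and Łukasiewicz Ł3 treat N differently under implication.

N; True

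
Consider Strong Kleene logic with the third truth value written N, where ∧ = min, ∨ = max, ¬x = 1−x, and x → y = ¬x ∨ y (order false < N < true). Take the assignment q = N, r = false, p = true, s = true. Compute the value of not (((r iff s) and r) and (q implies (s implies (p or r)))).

true

r iff s = false iff true = false
(r iff s) and r = false and false = false
p or r = true or false = true
s implies (p or r) = true implies true = true
q implies (s implies (p or r)) = N implies true = true
((r iff s) and r) and (q implies (s implies (p or r))) = false and true = false
not (((r iff s) and r) and (q implies (s implies (p or r)))) = not false = true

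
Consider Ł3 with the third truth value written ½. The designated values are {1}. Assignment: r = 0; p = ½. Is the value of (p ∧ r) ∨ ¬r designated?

p ∧ r = ½ ∧ 0 = 0
¬r = ¬0 = 1
(p ∧ r) ∨ ¬r = 0 ∨ 1 = 1
1 ∈ {1}.

Yes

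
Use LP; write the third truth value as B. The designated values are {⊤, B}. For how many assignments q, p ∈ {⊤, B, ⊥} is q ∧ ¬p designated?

Designated under: (q=⊤, p=B); (q=⊤, p=⊥); (q=B, p=B); (q=B, p=⊥).

4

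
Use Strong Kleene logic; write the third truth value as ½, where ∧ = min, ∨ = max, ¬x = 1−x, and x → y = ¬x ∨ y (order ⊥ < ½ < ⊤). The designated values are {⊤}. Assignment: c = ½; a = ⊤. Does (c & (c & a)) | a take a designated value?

Yes

c & a = ½ & ⊤ = ½
c & (c & a) = ½ & ½ = ½
(c & (c & a)) | a = ½ | ⊤ = ⊤
⊤ ∈ {⊤}.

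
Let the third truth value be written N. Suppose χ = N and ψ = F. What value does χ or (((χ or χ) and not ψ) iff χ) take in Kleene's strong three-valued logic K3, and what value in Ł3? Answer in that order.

In Kleene's strong three-valued logic K3: χ or χ = N or N = N
not ψ = not F = T
(χ or χ) and not ψ = N and T = N
((χ or χ) and not ψ) iff χ = N iff N = N
χ or (((χ or χ) and not ψ) iff χ) = N or N = N
In Ł3: χ or χ = N or N = N
not ψ = not F = T
(χ or χ) and not ψ = N and T = N
((χ or χ) and not ψ) iff χ = N iff N = T
χ or (((χ or χ) and not ψ) iff χ) = N or T = T
They differ because Kleene's strong three-valued logic K3 and Ł3 treat N differently under implication.

N; T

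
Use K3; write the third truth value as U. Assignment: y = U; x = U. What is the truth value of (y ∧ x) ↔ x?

y ∧ x = U ∧ U = U
(y ∧ x) ↔ x = U ↔ U = U

U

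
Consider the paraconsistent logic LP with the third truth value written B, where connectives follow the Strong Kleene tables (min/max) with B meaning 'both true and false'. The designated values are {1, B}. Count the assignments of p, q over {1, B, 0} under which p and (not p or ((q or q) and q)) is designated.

Of the 9 assignments, 5 give a value in {1, B}.

5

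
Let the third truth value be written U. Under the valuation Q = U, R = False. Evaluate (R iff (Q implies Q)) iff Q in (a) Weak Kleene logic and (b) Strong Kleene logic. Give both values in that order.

In Weak Kleene logic: Q implies Q = U implies U = U  [any arg is the third value ⇒ result is the third value]
R iff (Q implies Q) = False iff U = U
(R iff (Q implies Q)) iff Q = U iff U = U
In Strong Kleene logic: Q implies Q = U implies U = U
R iff (Q implies Q) = False iff U = U
(R iff (Q implies Q)) iff Q = U iff U = U

U; U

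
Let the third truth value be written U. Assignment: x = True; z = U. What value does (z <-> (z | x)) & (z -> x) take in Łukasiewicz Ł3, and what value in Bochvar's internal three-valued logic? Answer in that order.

In Łukasiewicz Ł3: z | x = U | True = True
z <-> (z | x) = U <-> True = U  [1 − |½−1|]
z -> x = U -> True = True
(z <-> (z | x)) & (z -> x) = U & True = U
In Bochvar's internal three-valued logic: z | x = U | True = U
z <-> (z | x) = U <-> U = U
z -> x = U -> True = U  [any arg is the third value ⇒ result is the third value]
(z <-> (z | x)) & (z -> x) = U & U = U

U; U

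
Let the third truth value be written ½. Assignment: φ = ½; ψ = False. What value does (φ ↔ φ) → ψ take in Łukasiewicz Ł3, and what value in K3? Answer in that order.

In Łukasiewicz Ł3: φ ↔ φ = ½ ↔ ½ = True  [1 − |½−½|]
(φ ↔ φ) → ψ = True → False = False
In K3: φ ↔ φ = ½ ↔ ½ = ½
(φ ↔ φ) → ψ = ½ → False = ½  [¬½ ∨ False]
They differ because Łukasiewicz Ł3 and K3 treat ½ differently under implication.

False; ½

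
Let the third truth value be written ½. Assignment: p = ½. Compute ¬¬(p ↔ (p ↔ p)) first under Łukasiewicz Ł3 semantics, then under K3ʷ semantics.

½; ½

In Łukasiewicz Ł3: p ↔ p = ½ ↔ ½ = T  [1 − |½−½|]
p ↔ (p ↔ p) = ½ ↔ T = ½
¬(p ↔ (p ↔ p)) = ¬½ = ½
¬¬(p ↔ (p ↔ p)) = ¬½ = ½
In K3ʷ: p ↔ p = ½ ↔ ½ = ½
p ↔ (p ↔ p) = ½ ↔ ½ = ½
¬(p ↔ (p ↔ p)) = ¬½ = ½
¬¬(p ↔ (p ↔ p)) = ¬½ = ½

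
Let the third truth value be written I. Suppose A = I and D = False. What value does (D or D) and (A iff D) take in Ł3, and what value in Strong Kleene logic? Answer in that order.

In Ł3: D or D = False or False = False
A iff D = I iff False = I  [1 − |½−0|]
(D or D) and (A iff D) = False and I = False
In Strong Kleene logic: D or D = False or False = False
A iff D = I iff False = I
(D or D) and (A iff D) = False and I = False

False; False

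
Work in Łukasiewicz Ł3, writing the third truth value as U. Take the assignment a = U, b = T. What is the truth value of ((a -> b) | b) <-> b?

T

a -> b = U -> T = T  [min(1, 1−½+1)]
(a -> b) | b = T | T = T
((a -> b) | b) <-> b = T <-> T = T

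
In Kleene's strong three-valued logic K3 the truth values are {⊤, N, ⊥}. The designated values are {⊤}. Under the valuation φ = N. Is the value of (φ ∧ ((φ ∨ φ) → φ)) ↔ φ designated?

φ ∨ φ = N ∨ N = N
(φ ∨ φ) → φ = N → N = N  [¬N ∨ N]
φ ∧ ((φ ∨ φ) → φ) = N ∧ N = N
(φ ∧ ((φ ∨ φ) → φ)) ↔ φ = N ↔ N = N
N ∉ {⊤}.

No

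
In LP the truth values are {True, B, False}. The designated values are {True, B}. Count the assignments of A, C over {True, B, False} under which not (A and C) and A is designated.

5

Of the 9 assignments, 5 give a value in {True, B}.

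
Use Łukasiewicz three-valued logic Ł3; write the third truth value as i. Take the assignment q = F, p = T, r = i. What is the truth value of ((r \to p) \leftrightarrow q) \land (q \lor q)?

r \to p = i \to T = T  [min(1, 1−½+1)]
(r \to p) \leftrightarrow q = T \leftrightarrow F = F
q \lor q = F \lor F = F
((r \to p) \leftrightarrow q) \land (q \lor q) = F \land F = F

F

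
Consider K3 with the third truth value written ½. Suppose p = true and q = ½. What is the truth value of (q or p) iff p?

q or p = ½ or true = true
(q or p) iff p = true iff true = true

true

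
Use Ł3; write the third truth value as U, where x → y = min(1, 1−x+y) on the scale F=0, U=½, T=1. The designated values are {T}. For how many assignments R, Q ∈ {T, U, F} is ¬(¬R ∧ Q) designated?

5

Of the 9 assignments, 5 give a value in {T}.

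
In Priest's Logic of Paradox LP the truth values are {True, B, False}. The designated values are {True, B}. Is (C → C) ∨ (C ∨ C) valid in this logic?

Every assignment of C over {True, B, False} gives a value in {True, B}.
In particular, with C=B: (C → C) ∨ (C ∨ C) = B.

Yes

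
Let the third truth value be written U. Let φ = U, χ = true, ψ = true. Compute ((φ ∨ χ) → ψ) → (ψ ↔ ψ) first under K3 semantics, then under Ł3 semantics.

true; true

In K3: φ ∨ χ = U ∨ true = true
(φ ∨ χ) → ψ = true → true = true
ψ ↔ ψ = true ↔ true = true
((φ ∨ χ) → ψ) → (ψ ↔ ψ) = true → true = true
In Ł3: φ ∨ χ = U ∨ true = true
(φ ∨ χ) → ψ = true → true = true
ψ ↔ ψ = true ↔ true = true
((φ ∨ χ) → ψ) → (ψ ↔ ψ) = true → true = true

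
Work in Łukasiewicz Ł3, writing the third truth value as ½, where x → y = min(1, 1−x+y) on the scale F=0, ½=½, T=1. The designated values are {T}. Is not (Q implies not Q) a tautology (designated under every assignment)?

No

Countermodel: Q=½ gives F, which is not designated.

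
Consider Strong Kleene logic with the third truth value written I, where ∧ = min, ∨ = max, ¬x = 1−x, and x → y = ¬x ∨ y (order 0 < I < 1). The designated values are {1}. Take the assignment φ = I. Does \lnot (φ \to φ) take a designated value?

No

φ \to φ = I \to I = I  [\lnot I \lor I]
\lnot (φ \to φ) = \lnot I = I
I ∉ {1}.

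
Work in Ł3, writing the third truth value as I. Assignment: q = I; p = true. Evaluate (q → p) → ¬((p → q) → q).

false

q → p = I → true = true
p → q = true → I = I
(p → q) → q = I → I = true
¬((p → q) → q) = ¬true = false
(q → p) → ¬((p → q) → q) = true → false = false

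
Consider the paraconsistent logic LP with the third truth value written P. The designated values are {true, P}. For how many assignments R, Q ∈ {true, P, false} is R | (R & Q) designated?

6

Of the 9 assignments, 6 give a value in {true, P}.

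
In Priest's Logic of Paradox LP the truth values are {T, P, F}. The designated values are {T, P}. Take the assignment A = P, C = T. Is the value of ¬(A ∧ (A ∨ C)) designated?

A ∨ C = P ∨ T = T
A ∧ (A ∨ C) = P ∧ T = P
¬(A ∧ (A ∨ C)) = ¬P = P
P ∈ {T, P}.

Yes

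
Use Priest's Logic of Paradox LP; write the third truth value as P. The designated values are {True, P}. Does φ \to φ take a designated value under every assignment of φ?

Every assignment of φ over {True, P, False} gives a value in {True, P}.
In particular, with φ=P: φ \to φ = P.

Yes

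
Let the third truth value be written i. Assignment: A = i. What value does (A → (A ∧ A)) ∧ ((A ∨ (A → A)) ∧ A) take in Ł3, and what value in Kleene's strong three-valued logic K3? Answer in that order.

In Ł3: A ∧ A = i ∧ i = i
A → (A ∧ A) = i → i = True  [min(1, 1−½+½)]
A → A = i → i = True
A ∨ (A → A) = i ∨ True = True
(A ∨ (A → A)) ∧ A = True ∧ i = i
(A → (A ∧ A)) ∧ ((A ∨ (A → A)) ∧ A) = True ∧ i = i
In Kleene's strong three-valued logic K3: A ∧ A = i ∧ i = i
A → (A ∧ A) = i → i = i
A → A = i → i = i
A ∨ (A → A) = i ∨ i = i
(A ∨ (A → A)) ∧ A = i ∧ i = i
(A → (A ∧ A)) ∧ ((A ∨ (A → A)) ∧ A) = i ∧ i = i

i; i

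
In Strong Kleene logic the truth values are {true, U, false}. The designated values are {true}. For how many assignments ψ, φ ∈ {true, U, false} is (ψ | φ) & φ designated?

3

Designated under: (ψ=true, φ=true); (ψ=U, φ=true); (ψ=false, φ=true).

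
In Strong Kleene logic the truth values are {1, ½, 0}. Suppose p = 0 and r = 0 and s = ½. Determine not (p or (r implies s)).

0

r implies s = 0 implies ½ = 1  [not 0 or ½]
p or (r implies s) = 0 or 1 = 1
not (p or (r implies s)) = not 1 = 0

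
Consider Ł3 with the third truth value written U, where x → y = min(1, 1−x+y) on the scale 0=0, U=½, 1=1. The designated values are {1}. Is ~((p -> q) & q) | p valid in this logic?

Countermodel: p=U, q=1 gives U, which is not designated.

No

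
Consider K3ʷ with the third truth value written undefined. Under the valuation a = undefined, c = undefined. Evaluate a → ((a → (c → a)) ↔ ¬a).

undefined

c → a = undefined → undefined = undefined  [any arg is the third value ⇒ result is the third value]
a → (c → a) = undefined → undefined = undefined
¬a = ¬undefined = undefined
(a → (c → a)) ↔ ¬a = undefined ↔ undefined = undefined
a → ((a → (c → a)) ↔ ¬a) = undefined → undefined = undefined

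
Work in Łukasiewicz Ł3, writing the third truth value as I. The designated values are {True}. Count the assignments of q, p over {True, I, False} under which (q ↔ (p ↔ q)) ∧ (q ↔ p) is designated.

Designated under: (q=True, p=True).

1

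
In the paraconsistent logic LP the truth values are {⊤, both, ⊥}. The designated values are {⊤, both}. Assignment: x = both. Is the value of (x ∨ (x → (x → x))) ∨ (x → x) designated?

Yes

x → x = both → both = both  [¬both ∨ both]
x → (x → x) = both → both = both
x ∨ (x → (x → x)) = both ∨ both = both
x → x = both → both = both
(x ∨ (x → (x → x))) ∨ (x → x) = both ∨ both = both
both ∈ {⊤, both}.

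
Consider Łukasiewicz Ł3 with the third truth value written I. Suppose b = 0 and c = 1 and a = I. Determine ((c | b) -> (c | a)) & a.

I

c | b = 1 | 0 = 1
c | a = 1 | I = 1
(c | b) -> (c | a) = 1 -> 1 = 1
((c | b) -> (c | a)) & a = 1 & I = I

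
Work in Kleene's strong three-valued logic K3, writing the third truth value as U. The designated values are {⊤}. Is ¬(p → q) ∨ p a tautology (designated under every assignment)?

No

Countermodel: p=U, q=⊤ gives U, which is not designated.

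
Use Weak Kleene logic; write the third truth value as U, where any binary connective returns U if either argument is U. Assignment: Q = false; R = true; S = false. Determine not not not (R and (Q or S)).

true

Q or S = false or false = false
R and (Q or S) = true and false = false
not (R and (Q or S)) = not false = true
not not (R and (Q or S)) = not true = false
not not not (R and (Q or S)) = not false = true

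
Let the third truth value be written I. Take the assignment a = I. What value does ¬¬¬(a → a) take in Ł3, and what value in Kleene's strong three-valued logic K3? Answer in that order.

false; I

In Ł3: a → a = I → I = true  [min(1, 1−½+½)]
¬(a → a) = ¬true = false
¬¬(a → a) = ¬false = true
¬¬¬(a → a) = ¬true = false
In Kleene's strong three-valued logic K3: a → a = I → I = I  [¬I ∨ I]
¬(a → a) = ¬I = I
¬¬(a → a) = ¬I = I
¬¬¬(a → a) = ¬I = I
They differ because Ł3 and Kleene's strong three-valued logic K3 treat I differently under implication.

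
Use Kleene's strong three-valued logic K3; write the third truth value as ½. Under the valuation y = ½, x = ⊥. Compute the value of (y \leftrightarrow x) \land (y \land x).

y \leftrightarrow x = ½ \leftrightarrow ⊥ = ½
y \land x = ½ \land ⊥ = ⊥
(y \leftrightarrow x) \land (y \land x) = ½ \land ⊥ = ⊥

⊥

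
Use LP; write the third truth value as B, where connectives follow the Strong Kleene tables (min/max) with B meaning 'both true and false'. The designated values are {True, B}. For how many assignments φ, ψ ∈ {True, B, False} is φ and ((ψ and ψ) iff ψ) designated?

6

Of the 9 assignments, 6 give a value in {True, B}.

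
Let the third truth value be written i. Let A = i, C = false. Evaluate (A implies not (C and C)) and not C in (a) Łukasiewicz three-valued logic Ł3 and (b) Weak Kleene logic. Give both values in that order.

In Łukasiewicz three-valued logic Ł3: C and C = false and false = false
not (C and C) = not false = true
A implies not (C and C) = i implies true = true  [min(1, 1−½+1)]
not C = not false = true
(A implies not (C and C)) and not C = true and true = true
In Weak Kleene logic: C and C = false and false = false
not (C and C) = not false = true
A implies not (C and C) = i implies true = i  [any arg is the third value ⇒ result is the third value]
not C = not false = true
(A implies not (C and C)) and not C = i and true = i
They differ because Łukasiewicz three-valued logic Ł3 and Weak Kleene logic treat i differently under the binary connectives.

true; i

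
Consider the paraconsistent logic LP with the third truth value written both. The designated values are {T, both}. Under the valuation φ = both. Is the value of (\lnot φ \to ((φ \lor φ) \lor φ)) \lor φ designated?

Yes

\lnot φ = \lnot both = both
φ \lor φ = both \lor both = both
(φ \lor φ) \lor φ = both \lor both = both
\lnot φ \to ((φ \lor φ) \lor φ) = both \to both = both  [\lnot both \lor both]
(\lnot φ \to ((φ \lor φ) \lor φ)) \lor φ = both \lor both = both
both ∈ {T, both}.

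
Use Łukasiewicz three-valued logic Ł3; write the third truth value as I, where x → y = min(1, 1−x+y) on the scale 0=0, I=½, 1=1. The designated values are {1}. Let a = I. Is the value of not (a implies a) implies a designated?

a implies a = I implies I = 1
not (a implies a) = not 1 = 0
not (a implies a) implies a = 0 implies I = 1
1 ∈ {1}.

Yes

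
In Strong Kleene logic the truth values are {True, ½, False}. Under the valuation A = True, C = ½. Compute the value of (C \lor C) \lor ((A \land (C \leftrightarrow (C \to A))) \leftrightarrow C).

½

C \lor C = ½ \lor ½ = ½
C \to A = ½ \to True = True  [\lnot ½ \lor True]
C \leftrightarrow (C \to A) = ½ \leftrightarrow True = ½
A \land (C \leftrightarrow (C \to A)) = True \land ½ = ½
(A \land (C \leftrightarrow (C \to A))) \leftrightarrow C = ½ \leftrightarrow ½ = ½
(C \lor C) \lor ((A \land (C \leftrightarrow (C \to A))) \leftrightarrow C) = ½ \lor ½ = ½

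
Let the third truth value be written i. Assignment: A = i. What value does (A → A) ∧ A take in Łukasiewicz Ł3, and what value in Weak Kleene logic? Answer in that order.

In Łukasiewicz Ł3: A → A = i → i = 1
(A → A) ∧ A = 1 ∧ i = i
In Weak Kleene logic: A → A = i → i = i  [any arg is the third value ⇒ result is the third value]
(A → A) ∧ A = i ∧ i = i

i; i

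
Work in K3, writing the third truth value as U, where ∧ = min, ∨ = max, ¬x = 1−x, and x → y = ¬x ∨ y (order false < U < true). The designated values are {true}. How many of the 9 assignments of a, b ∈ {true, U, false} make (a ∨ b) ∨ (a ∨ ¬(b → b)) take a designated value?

Of the 9 assignments, 5 give a value in {true}.

5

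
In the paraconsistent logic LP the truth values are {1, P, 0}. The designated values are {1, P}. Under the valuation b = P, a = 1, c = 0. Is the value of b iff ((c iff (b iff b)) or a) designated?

Yes

b iff b = P iff P = P
c iff (b iff b) = 0 iff P = P
(c iff (b iff b)) or a = P or 1 = 1
b iff ((c iff (b iff b)) or a) = P iff 1 = P
P ∈ {1, P}.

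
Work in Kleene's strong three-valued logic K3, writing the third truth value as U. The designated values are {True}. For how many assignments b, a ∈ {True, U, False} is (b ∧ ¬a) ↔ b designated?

Designated under: (b=True, a=False); (b=False, a=True); (b=False, a=U); (b=False, a=False).

4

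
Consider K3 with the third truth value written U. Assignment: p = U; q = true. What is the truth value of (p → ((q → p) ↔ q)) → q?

true

q → p = true → U = U  [¬true ∨ U]
(q → p) ↔ q = U ↔ true = U
p → ((q → p) ↔ q) = U → U = U
(p → ((q → p) ↔ q)) → q = U → true = true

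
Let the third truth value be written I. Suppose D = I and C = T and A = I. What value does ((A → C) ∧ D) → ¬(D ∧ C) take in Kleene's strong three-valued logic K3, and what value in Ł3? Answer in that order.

In Kleene's strong three-valued logic K3: A → C = I → T = T  [¬I ∨ T]
(A → C) ∧ D = T ∧ I = I
D ∧ C = I ∧ T = I
¬(D ∧ C) = ¬I = I
((A → C) ∧ D) → ¬(D ∧ C) = I → I = I
In Ł3: A → C = I → T = T  [min(1, 1−½+1)]
(A → C) ∧ D = T ∧ I = I
D ∧ C = I ∧ T = I
¬(D ∧ C) = ¬I = I
((A → C) ∧ D) → ¬(D ∧ C) = I → I = T
They differ because Kleene's strong three-valued logic K3 and Ł3 treat I differently under implication.

I; T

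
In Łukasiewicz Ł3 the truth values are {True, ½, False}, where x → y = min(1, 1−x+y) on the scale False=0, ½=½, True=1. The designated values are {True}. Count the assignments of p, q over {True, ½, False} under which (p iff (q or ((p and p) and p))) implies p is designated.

5

Of the 9 assignments, 5 give a value in {True}.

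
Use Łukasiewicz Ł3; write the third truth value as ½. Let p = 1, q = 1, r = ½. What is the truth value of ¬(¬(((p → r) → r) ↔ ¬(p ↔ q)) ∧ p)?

0

p → r = 1 → ½ = ½
(p → r) → r = ½ → ½ = 1
p ↔ q = 1 ↔ 1 = 1
¬(p ↔ q) = ¬1 = 0
((p → r) → r) ↔ ¬(p ↔ q) = 1 ↔ 0 = 0
¬(((p → r) → r) ↔ ¬(p ↔ q)) = ¬0 = 1
¬(((p → r) → r) ↔ ¬(p ↔ q)) ∧ p = 1 ∧ 1 = 1
¬(¬(((p → r) → r) ↔ ¬(p ↔ q)) ∧ p) = ¬1 = 0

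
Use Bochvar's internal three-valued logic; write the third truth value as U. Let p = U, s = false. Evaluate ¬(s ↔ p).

U

s ↔ p = false ↔ U = U
¬(s ↔ p) = ¬U = U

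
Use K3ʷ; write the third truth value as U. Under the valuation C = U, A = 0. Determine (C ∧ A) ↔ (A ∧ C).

U

C ∧ A = U ∧ 0 = U
A ∧ C = 0 ∧ U = U
(C ∧ A) ↔ (A ∧ C) = U ↔ U = U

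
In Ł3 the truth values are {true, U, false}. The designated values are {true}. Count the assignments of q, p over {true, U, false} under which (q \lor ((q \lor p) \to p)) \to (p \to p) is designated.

9

Of the 9 assignments, 9 give a value in {true}.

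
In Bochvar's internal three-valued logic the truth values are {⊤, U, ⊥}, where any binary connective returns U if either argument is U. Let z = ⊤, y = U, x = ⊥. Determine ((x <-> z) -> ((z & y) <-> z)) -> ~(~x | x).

U

x <-> z = ⊥ <-> ⊤ = ⊥
z & y = ⊤ & U = U
(z & y) <-> z = U <-> ⊤ = U
(x <-> z) -> ((z & y) <-> z) = ⊥ -> U = U  [any arg is the third value ⇒ result is the third value]
~x = ~⊥ = ⊤
~x | x = ⊤ | ⊥ = ⊤
~(~x | x) = ~⊤ = ⊥
((x <-> z) -> ((z & y) <-> z)) -> ~(~x | x) = U -> ⊥ = U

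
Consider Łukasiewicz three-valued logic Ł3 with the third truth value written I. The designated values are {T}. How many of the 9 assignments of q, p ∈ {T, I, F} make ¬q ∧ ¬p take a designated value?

Designated under: (q=F, p=F).

1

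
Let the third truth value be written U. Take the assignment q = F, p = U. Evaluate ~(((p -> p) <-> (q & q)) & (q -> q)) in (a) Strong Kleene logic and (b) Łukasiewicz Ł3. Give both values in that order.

In Strong Kleene logic: p -> p = U -> U = U  [~U | U]
q & q = F & F = F
(p -> p) <-> (q & q) = U <-> F = U
q -> q = F -> F = T
((p -> p) <-> (q & q)) & (q -> q) = U & T = U
~(((p -> p) <-> (q & q)) & (q -> q)) = ~U = U
In Łukasiewicz Ł3: p -> p = U -> U = T
q & q = F & F = F
(p -> p) <-> (q & q) = T <-> F = F
q -> q = F -> F = T
((p -> p) <-> (q & q)) & (q -> q) = F & T = F
~(((p -> p) <-> (q & q)) & (q -> q)) = ~F = T
They differ because Strong Kleene logic and Łukasiewicz Ł3 treat U differently under implication.

U; T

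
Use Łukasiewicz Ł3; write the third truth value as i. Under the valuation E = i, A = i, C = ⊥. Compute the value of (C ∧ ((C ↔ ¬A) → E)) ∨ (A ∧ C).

⊥

¬A = ¬i = i
C ↔ ¬A = ⊥ ↔ i = i
(C ↔ ¬A) → E = i → i = ⊤
C ∧ ((C ↔ ¬A) → E) = ⊥ ∧ ⊤ = ⊥
A ∧ C = i ∧ ⊥ = ⊥
(C ∧ ((C ↔ ¬A) → E)) ∨ (A ∧ C) = ⊥ ∨ ⊥ = ⊥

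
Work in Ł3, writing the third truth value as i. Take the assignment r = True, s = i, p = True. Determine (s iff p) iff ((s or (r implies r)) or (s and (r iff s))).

i

s iff p = i iff True = i  [1 − |½−1|]
r implies r = True implies True = True
s or (r implies r) = i or True = True
r iff s = True iff i = i
s and (r iff s) = i and i = i
(s or (r implies r)) or (s and (r iff s)) = True or i = True
(s iff p) iff ((s or (r implies r)) or (s and (r iff s))) = i iff True = i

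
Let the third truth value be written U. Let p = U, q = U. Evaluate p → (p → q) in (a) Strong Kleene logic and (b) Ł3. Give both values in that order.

U; 1

In Strong Kleene logic: p → q = U → U = U
p → (p → q) = U → U = U
In Ł3: p → q = U → U = 1
p → (p → q) = U → 1 = 1
They differ because Strong Kleene logic and Ł3 treat U differently under implication.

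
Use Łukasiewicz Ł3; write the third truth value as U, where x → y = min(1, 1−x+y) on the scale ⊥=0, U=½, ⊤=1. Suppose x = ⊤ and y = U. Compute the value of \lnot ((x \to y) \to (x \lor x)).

x \to y = ⊤ \to U = U
x \lor x = ⊤ \lor ⊤ = ⊤
(x \to y) \to (x \lor x) = U \to ⊤ = ⊤
\lnot ((x \to y) \to (x \lor x)) = \lnot ⊤ = ⊥

⊥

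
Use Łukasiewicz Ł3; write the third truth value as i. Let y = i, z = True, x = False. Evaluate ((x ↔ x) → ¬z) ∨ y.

x ↔ x = False ↔ False = True
¬z = ¬True = False
(x ↔ x) → ¬z = True → False = False
((x ↔ x) → ¬z) ∨ y = False ∨ i = i

i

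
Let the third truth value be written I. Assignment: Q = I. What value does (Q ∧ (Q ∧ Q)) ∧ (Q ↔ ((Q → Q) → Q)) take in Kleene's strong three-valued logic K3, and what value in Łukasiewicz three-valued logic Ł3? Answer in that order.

I; I

In Kleene's strong three-valued logic K3: Q ∧ Q = I ∧ I = I
Q ∧ (Q ∧ Q) = I ∧ I = I
Q → Q = I → I = I
(Q → Q) → Q = I → I = I
Q ↔ ((Q → Q) → Q) = I ↔ I = I
(Q ∧ (Q ∧ Q)) ∧ (Q ↔ ((Q → Q) → Q)) = I ∧ I = I
In Łukasiewicz three-valued logic Ł3: Q ∧ Q = I ∧ I = I
Q ∧ (Q ∧ Q) = I ∧ I = I
Q → Q = I → I = T  [min(1, 1−½+½)]
(Q → Q) → Q = T → I = I
Q ↔ ((Q → Q) → Q) = I ↔ I = T
(Q ∧ (Q ∧ Q)) ∧ (Q ↔ ((Q → Q) → Q)) = I ∧ T = I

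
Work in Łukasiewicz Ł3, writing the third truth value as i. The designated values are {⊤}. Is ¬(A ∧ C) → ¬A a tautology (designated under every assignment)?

Countermodel: A=⊤, C=i gives i, which is not designated.

No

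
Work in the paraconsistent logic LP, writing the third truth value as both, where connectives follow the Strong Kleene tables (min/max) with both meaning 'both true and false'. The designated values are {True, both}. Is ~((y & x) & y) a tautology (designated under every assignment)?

Countermodel: y=True, x=True gives False, which is not designated.

No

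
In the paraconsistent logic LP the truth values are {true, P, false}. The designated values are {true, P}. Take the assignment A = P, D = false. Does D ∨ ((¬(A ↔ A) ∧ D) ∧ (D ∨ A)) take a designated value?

No

A ↔ A = P ↔ P = P
¬(A ↔ A) = ¬P = P
¬(A ↔ A) ∧ D = P ∧ false = false
D ∨ A = false ∨ P = P
(¬(A ↔ A) ∧ D) ∧ (D ∨ A) = false ∧ P = false
D ∨ ((¬(A ↔ A) ∧ D) ∧ (D ∨ A)) = false ∨ false = false
false ∉ {true, P}.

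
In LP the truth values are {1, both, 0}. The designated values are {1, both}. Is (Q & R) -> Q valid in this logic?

Yes

Every assignment of Q, R over {1, both, 0} gives a value in {1, both}.
In particular, with Q=both, R=both: (Q & R) -> Q = both.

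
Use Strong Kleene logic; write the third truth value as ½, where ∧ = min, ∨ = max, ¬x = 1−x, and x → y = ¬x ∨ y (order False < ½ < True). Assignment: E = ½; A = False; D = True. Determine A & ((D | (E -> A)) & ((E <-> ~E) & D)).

False

E -> A = ½ -> False = ½  [~½ | False]
D | (E -> A) = True | ½ = True
~E = ~½ = ½
E <-> ~E = ½ <-> ½ = ½
(E <-> ~E) & D = ½ & True = ½
(D | (E -> A)) & ((E <-> ~E) & D) = True & ½ = ½
A & ((D | (E -> A)) & ((E <-> ~E) & D)) = False & ½ = False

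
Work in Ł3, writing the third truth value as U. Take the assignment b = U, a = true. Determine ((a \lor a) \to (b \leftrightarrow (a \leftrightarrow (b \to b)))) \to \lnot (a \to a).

U

a \lor a = true \lor true = true
b \to b = U \to U = true  [min(1, 1−½+½)]
a \leftrightarrow (b \to b) = true \leftrightarrow true = true
b \leftrightarrow (a \leftrightarrow (b \to b)) = U \leftrightarrow true = U
(a \lor a) \to (b \leftrightarrow (a \leftrightarrow (b \to b))) = true \to U = U
a \to a = true \to true = true
\lnot (a \to a) = \lnot true = false
((a \lor a) \to (b \leftrightarrow (a \leftrightarrow (b \to b)))) \to \lnot (a \to a) = U \to false = U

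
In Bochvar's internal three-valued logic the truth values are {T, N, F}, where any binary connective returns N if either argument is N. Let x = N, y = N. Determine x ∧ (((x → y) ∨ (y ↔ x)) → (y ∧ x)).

N

x → y = N → N = N  [any arg is the third value ⇒ result is the third value]
y ↔ x = N ↔ N = N
(x → y) ∨ (y ↔ x) = N ∨ N = N
y ∧ x = N ∧ N = N
((x → y) ∨ (y ↔ x)) → (y ∧ x) = N → N = N
x ∧ (((x → y) ∨ (y ↔ x)) → (y ∧ x)) = N ∧ N = N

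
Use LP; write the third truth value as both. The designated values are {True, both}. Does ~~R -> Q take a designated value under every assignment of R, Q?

Countermodel: R=True, Q=False gives False, which is not designated.

No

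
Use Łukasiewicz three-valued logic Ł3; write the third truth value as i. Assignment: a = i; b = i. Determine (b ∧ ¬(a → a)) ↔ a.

a → a = i → i = true  [min(1, 1−½+½)]
¬(a → a) = ¬true = false
b ∧ ¬(a → a) = i ∧ false = false
(b ∧ ¬(a → a)) ↔ a = false ↔ i = i

i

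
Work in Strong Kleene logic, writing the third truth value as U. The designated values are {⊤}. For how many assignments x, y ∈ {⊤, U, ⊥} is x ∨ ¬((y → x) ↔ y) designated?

Of the 9 assignments, 6 give a value in {⊤}.

6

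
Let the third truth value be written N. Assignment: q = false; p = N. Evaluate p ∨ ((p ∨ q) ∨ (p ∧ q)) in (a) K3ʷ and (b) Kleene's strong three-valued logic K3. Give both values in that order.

N; N

In K3ʷ: p ∨ q = N ∨ false = N
p ∧ q = N ∧ false = N
(p ∨ q) ∨ (p ∧ q) = N ∨ N = N
p ∨ ((p ∨ q) ∨ (p ∧ q)) = N ∨ N = N
In Kleene's strong three-valued logic K3: p ∨ q = N ∨ false = N
p ∧ q = N ∧ false = false
(p ∨ q) ∨ (p ∧ q) = N ∨ false = N
p ∨ ((p ∨ q) ∨ (p ∧ q)) = N ∨ N = N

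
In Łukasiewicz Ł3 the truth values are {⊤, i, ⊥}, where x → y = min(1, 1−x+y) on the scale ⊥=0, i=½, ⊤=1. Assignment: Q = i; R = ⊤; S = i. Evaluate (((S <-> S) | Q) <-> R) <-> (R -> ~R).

⊥

S <-> S = i <-> i = ⊤  [1 − |½−½|]
(S <-> S) | Q = ⊤ | i = ⊤
((S <-> S) | Q) <-> R = ⊤ <-> ⊤ = ⊤
~R = ~⊤ = ⊥
R -> ~R = ⊤ -> ⊥ = ⊥
(((S <-> S) | Q) <-> R) <-> (R -> ~R) = ⊤ <-> ⊥ = ⊥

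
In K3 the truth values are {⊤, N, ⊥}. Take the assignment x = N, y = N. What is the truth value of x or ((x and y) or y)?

x and y = N and N = N
(x and y) or y = N or N = N
x or ((x and y) or y) = N or N = N

N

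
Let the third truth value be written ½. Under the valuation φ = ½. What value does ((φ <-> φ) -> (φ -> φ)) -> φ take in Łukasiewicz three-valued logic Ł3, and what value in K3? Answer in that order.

In Łukasiewicz three-valued logic Ł3: φ <-> φ = ½ <-> ½ = 1  [1 − |½−½|]
φ -> φ = ½ -> ½ = 1
(φ <-> φ) -> (φ -> φ) = 1 -> 1 = 1
((φ <-> φ) -> (φ -> φ)) -> φ = 1 -> ½ = ½
In K3: φ <-> φ = ½ <-> ½ = ½
φ -> φ = ½ -> ½ = ½
(φ <-> φ) -> (φ -> φ) = ½ -> ½ = ½
((φ <-> φ) -> (φ -> φ)) -> φ = ½ -> ½ = ½

½; ½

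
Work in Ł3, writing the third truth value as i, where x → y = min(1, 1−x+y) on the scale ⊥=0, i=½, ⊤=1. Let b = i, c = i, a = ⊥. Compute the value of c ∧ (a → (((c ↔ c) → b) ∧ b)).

i

c ↔ c = i ↔ i = ⊤  [1 − |½−½|]
(c ↔ c) → b = ⊤ → i = i
((c ↔ c) → b) ∧ b = i ∧ i = i
a → (((c ↔ c) → b) ∧ b) = ⊥ → i = ⊤
c ∧ (a → (((c ↔ c) → b) ∧ b)) = i ∧ ⊤ = i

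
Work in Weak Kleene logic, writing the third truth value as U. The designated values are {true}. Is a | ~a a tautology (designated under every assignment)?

Countermodel: a=U gives U, which is not designated.

No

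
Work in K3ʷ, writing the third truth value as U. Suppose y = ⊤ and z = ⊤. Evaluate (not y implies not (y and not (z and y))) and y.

not y = not ⊤ = ⊥
z and y = ⊤ and ⊤ = ⊤
not (z and y) = not ⊤ = ⊥
y and not (z and y) = ⊤ and ⊥ = ⊥
not (y and not (z and y)) = not ⊥ = ⊤
not y implies not (y and not (z and y)) = ⊥ implies ⊤ = ⊤
(not y implies not (y and not (z and y))) and y = ⊤ and ⊤ = ⊤

⊤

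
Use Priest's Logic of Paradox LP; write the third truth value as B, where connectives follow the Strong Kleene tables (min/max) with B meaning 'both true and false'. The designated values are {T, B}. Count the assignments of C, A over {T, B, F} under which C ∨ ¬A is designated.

8

Of the 9 assignments, 8 give a value in {T, B}.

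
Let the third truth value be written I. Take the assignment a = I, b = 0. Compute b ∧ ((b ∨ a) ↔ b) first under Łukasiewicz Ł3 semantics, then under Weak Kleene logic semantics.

0; I

In Łukasiewicz Ł3: b ∨ a = 0 ∨ I = I
(b ∨ a) ↔ b = I ↔ 0 = I
b ∧ ((b ∨ a) ↔ b) = 0 ∧ I = 0
In Weak Kleene logic: b ∨ a = 0 ∨ I = I
(b ∨ a) ↔ b = I ↔ 0 = I
b ∧ ((b ∨ a) ↔ b) = 0 ∧ I = I
They differ because Łukasiewicz Ł3 and Weak Kleene logic treat I differently under the binary connectives.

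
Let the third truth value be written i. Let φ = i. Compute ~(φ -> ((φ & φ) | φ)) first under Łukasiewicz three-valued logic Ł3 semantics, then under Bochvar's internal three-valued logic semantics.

False; i

In Łukasiewicz three-valued logic Ł3: φ & φ = i & i = i
(φ & φ) | φ = i | i = i
φ -> ((φ & φ) | φ) = i -> i = True
~(φ -> ((φ & φ) | φ)) = ~True = False
In Bochvar's internal three-valued logic: φ & φ = i & i = i
(φ & φ) | φ = i | i = i
φ -> ((φ & φ) | φ) = i -> i = i  [any arg is the third value ⇒ result is the third value]
~(φ -> ((φ & φ) | φ)) = ~i = i
They differ because Łukasiewicz three-valued logic Ł3 and Bochvar's internal three-valued logic treat i differently under the binary connectives.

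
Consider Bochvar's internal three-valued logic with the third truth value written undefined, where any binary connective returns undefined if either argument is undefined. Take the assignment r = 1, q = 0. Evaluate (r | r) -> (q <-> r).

r | r = 1 | 1 = 1
q <-> r = 0 <-> 1 = 0
(r | r) -> (q <-> r) = 1 -> 0 = 0

0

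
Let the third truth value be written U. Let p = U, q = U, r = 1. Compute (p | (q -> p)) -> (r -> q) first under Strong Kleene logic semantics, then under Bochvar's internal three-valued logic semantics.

U; U

In Strong Kleene logic: q -> p = U -> U = U
p | (q -> p) = U | U = U
r -> q = 1 -> U = U
(p | (q -> p)) -> (r -> q) = U -> U = U
In Bochvar's internal three-valued logic: q -> p = U -> U = U  [any arg is the third value ⇒ result is the third value]
p | (q -> p) = U | U = U
r -> q = 1 -> U = U
(p | (q -> p)) -> (r -> q) = U -> U = U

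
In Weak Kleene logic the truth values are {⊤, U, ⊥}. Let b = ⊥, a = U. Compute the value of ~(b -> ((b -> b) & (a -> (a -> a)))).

b -> b = ⊥ -> ⊥ = ⊤
a -> a = U -> U = U  [any arg is the third value ⇒ result is the third value]
a -> (a -> a) = U -> U = U
(b -> b) & (a -> (a -> a)) = ⊤ & U = U
b -> ((b -> b) & (a -> (a -> a))) = ⊥ -> U = U
~(b -> ((b -> b) & (a -> (a -> a)))) = ~U = U

U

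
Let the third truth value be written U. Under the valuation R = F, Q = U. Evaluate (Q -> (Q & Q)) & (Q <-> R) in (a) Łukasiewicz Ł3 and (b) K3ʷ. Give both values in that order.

U; U

In Łukasiewicz Ł3: Q & Q = U & U = U
Q -> (Q & Q) = U -> U = T  [min(1, 1−½+½)]
Q <-> R = U <-> F = U
(Q -> (Q & Q)) & (Q <-> R) = T & U = U
In K3ʷ: Q & Q = U & U = U
Q -> (Q & Q) = U -> U = U  [any arg is the third value ⇒ result is the third value]
Q <-> R = U <-> F = U
(Q -> (Q & Q)) & (Q <-> R) = U & U = U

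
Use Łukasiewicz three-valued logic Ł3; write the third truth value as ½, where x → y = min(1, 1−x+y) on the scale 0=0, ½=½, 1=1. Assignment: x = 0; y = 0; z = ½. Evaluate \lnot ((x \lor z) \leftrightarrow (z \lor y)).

x \lor z = 0 \lor ½ = ½
z \lor y = ½ \lor 0 = ½
(x \lor z) \leftrightarrow (z \lor y) = ½ \leftrightarrow ½ = 1  [1 − |½−½|]
\lnot ((x \lor z) \leftrightarrow (z \lor y)) = \lnot 1 = 0

0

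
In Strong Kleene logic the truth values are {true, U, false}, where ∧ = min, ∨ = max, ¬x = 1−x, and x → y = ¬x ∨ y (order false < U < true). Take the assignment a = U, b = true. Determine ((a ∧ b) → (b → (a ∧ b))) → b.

true

a ∧ b = U ∧ true = U
a ∧ b = U ∧ true = U
b → (a ∧ b) = true → U = U  [¬true ∨ U]
(a ∧ b) → (b → (a ∧ b)) = U → U = U
((a ∧ b) → (b → (a ∧ b))) → b = U → true = true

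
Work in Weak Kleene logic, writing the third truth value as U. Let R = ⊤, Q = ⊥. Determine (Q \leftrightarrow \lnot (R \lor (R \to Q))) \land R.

⊤

R \to Q = ⊤ \to ⊥ = ⊥
R \lor (R \to Q) = ⊤ \lor ⊥ = ⊤
\lnot (R \lor (R \to Q)) = \lnot ⊤ = ⊥
Q \leftrightarrow \lnot (R \lor (R \to Q)) = ⊥ \leftrightarrow ⊥ = ⊤
(Q \leftrightarrow \lnot (R \lor (R \to Q))) \land R = ⊤ \land ⊤ = ⊤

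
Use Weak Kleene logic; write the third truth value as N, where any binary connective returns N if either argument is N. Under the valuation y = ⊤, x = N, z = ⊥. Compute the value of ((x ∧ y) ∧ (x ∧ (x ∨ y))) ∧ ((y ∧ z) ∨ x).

N

x ∧ y = N ∧ ⊤ = N
x ∨ y = N ∨ ⊤ = N
x ∧ (x ∨ y) = N ∧ N = N
(x ∧ y) ∧ (x ∧ (x ∨ y)) = N ∧ N = N
y ∧ z = ⊤ ∧ ⊥ = ⊥
(y ∧ z) ∨ x = ⊥ ∨ N = N
((x ∧ y) ∧ (x ∧ (x ∨ y))) ∧ ((y ∧ z) ∨ x) = N ∧ N = N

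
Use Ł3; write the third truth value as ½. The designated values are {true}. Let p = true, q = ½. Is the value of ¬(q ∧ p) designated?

q ∧ p = ½ ∧ true = ½
¬(q ∧ p) = ¬½ = ½
½ ∉ {true}.

No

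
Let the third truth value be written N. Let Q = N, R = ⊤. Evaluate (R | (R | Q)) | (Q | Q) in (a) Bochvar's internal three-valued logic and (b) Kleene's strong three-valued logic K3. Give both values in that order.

In Bochvar's internal three-valued logic: R | Q = ⊤ | N = N
R | (R | Q) = ⊤ | N = N
Q | Q = N | N = N
(R | (R | Q)) | (Q | Q) = N | N = N
In Kleene's strong three-valued logic K3: R | Q = ⊤ | N = ⊤
R | (R | Q) = ⊤ | ⊤ = ⊤
Q | Q = N | N = N
(R | (R | Q)) | (Q | Q) = ⊤ | N = ⊤
They differ because Bochvar's internal three-valued logic and Kleene's strong three-valued logic K3 treat N differently under the binary connectives.

N; ⊤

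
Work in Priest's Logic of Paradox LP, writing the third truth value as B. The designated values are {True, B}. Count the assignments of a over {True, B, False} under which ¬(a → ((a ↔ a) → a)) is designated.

1

a=True: False ·
a=B: B ✓
a=False: False ·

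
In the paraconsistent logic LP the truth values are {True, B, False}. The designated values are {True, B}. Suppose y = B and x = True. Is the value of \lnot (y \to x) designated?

y \to x = B \to True = True
\lnot (y \to x) = \lnot True = False
False ∉ {True, B}.

No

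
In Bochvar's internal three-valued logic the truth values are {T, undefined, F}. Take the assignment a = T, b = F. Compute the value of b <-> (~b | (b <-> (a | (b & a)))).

~b = ~F = T
b & a = F & T = F
a | (b & a) = T | F = T
b <-> (a | (b & a)) = F <-> T = F
~b | (b <-> (a | (b & a))) = T | F = T
b <-> (~b | (b <-> (a | (b & a)))) = F <-> T = F

F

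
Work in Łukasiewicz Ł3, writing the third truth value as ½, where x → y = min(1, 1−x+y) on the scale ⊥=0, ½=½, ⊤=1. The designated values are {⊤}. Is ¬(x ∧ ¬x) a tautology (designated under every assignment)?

Countermodel: x=½ gives ½, which is not designated.

No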